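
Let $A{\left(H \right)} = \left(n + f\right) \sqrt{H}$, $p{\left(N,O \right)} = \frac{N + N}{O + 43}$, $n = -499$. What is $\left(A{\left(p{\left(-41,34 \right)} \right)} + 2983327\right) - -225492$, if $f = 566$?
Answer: $3208819 + \frac{67 i \sqrt{6314}}{77} \approx 3.2088 \cdot 10^{6} + 69.141 i$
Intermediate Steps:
$p{\left(N,O \right)} = \frac{2 N}{43 + O}$
$A{\left(H \right)} = 67 \sqrt{H}$ ($A{\left(H \right)} = \left(-499 + 566\right) \sqrt{H} = 67 \sqrt{H}$)
$\left(A{\left(p{\left(-41,34 \right)} \right)} + 2983327\right) - -225492 = \left(67 \sqrt{2 \left(-41\right) \frac{1}{43 + 34}} + 2983327\right) - -225492 = \left(67 \sqrt{2 \left(-41\right) \frac{1}{77}} + 2983327\right) + 225492 = \left(67 \sqrt{- \frac{82}{77}} + 2983327\right) + 225492 = \left(67 \frac{i \sqrt{6314}}{77} + 2983327\right) + 225492 = \left(\frac{67 i \sqrt{6314}}{77} + 2983327\right) + 225492 = \left(2983327 + \frac{67 i \sqrt{6314}}{77}\right) + 225492 = 3208819 + \frac{67 i \sqrt{6314}}{77}$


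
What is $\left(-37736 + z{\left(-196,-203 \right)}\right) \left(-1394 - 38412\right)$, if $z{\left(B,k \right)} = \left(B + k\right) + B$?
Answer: $1525803786$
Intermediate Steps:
$z{\left(B,k \right)} = k + 2 B$
$\left(-37736 + z{\left(-196,-203 \right)}\right) \left(-1394 - 38412\right) = \left(-37736 + \left(-203 + 2 \left(-196\right)\right)\right) \left(-1394 - 38412\right) = \left(-37736 - 595\right) \left(-39806\right) = \left(-38331\right) \left(-39806\right) = 1525803786$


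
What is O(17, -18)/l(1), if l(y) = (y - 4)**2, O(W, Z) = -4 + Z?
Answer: -22/9 ≈ -2.4444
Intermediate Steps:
l(y) = (-4 + y)**2
O(17, -18)/l(1) = (-4 - 18)/((-4 + 1)**2) = -22/((-3)**2) = -22/9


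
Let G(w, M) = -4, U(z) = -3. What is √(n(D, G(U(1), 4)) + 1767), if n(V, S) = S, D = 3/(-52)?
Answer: √1763 ≈ 41.988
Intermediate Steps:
D = -3/52 (D = 3*(-1/52) = -3/52 ≈ -0.057692)
√(n(D, G(U(1), 4)) + 1767) = √(-4 + 1767) = √1763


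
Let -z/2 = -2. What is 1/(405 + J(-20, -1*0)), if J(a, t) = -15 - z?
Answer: 1/386 ≈ 0.0025907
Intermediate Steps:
z = 4 (z = -2*(-2) = 4)
J(a, t) = -19 (J(a, t) = -15 - 1*4 = -15 - 4 = -19)
1/(405 + J(-20, -1*0)) = 1/(405 - 19) = 1/386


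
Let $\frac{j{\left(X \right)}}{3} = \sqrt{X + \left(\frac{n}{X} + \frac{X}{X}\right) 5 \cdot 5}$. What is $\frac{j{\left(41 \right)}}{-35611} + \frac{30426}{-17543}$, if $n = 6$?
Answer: $- \frac{30426}{17543} - \frac{6 \sqrt{29274}}{1460051} \approx -1.7351$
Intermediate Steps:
$j{\left(X \right)} = 3 \sqrt{25 + X + \frac{150}{X}}$ ($j{\left(X \right)} = 3 \sqrt{X + \left(\frac{6}{X} + \frac{X}{X}\right) 5 \cdot 5} = 3 \sqrt{X + \left(\frac{6}{X} + 1\right) 5 \cdot 5} = 3 \sqrt{X + \left(1 + \frac{6}{X}\right) 5 \cdot 5} = 3 \sqrt{X + \left(5 + \frac{30}{X}\right) 5} = 3 \sqrt{X + \left(25 + \frac{150}{X}\right)} = 3 \sqrt{25 + X + \frac{150}{X}}$)
$\frac{j{\left(41 \right)}}{-35611} + \frac{30426}{-17543} = \frac{3 \sqrt{25 + 41 + \frac{150}{41}}}{-35611} + \frac{30426}{-17543} = 3 \sqrt{25 + 41 + 150 \cdot \frac{1}{41}} \left(- \frac{1}{35611}\right) + 30426 \left(- \frac{1}{17543}\right) = 3 \sqrt{25 + 41 + \frac{150}{41}} \left(- \frac{1}{35611}\right) - \frac{30426}{17543} = 3 \sqrt{\frac{2856}{41}} \left(- \frac{1}{35611}\right) - \frac{30426}{17543} = 3 \frac{2 \sqrt{29274}}{41} \left(- \frac{1}{35611}\right) - \frac{30426}{17543} = \frac{6 \sqrt{29274}}{41} \left(- \frac{1}{35611}\right) - \frac{30426}{17543} = - \frac{6 \sqrt{29274}}{1460051} - \frac{30426}{17543} = - \frac{30426}{17543} - \frac{6 \sqrt{29274}}{1460051}$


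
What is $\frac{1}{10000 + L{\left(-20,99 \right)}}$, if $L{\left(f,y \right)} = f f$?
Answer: $\frac{1}{10400} \approx 9.6154 \cdot 10^{-5}$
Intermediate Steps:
$L{\left(f,y \right)} = f^{2}$
$\frac{1}{10000 + L{\left(-20,99 \right)}} = \frac{1}{10000 + \left(-20\right)^{2}} = \frac{1}{10000 + 400} = \frac{1}{10400}$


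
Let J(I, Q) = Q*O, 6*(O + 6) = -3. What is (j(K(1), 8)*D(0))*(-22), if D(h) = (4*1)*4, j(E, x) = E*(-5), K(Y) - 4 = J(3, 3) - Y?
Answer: -29040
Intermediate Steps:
O = -13/2 (O = -6 + (⅙)*(-3) = -6 - ½ = -13/2 ≈ -6.5000)
J(I, Q) = -13*Q/2 (J(I, Q) = Q*(-13/2) = -13*Q/2)
K(Y) = -31/2 - Y (K(Y) = 4 + (-13/2*3 - Y) = 4 + (-39/2 - Y) = -31/2 - Y)
j(E, x) = -5*E
D(h) = 16 (D(h) = 4*4 = 16)
(j(K(1), 8)*D(0))*(-22) = (-5*(-31/2 - 1*1)*16)*(-22) = (-5*(-31/2 - 1)*16)*(-22) = (-5*(-33/2)*16)*(-22) = ((165/2)*16)*(-22) = 1320*(-22) = -29040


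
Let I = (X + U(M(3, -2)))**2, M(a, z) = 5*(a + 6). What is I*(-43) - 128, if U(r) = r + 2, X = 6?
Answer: -120915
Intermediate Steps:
M(a, z) = 30 + 5*a (M(a, z) = 5*(6 + a) = 30 + 5*a)
U(r) = 2 + r
I = 2809 (I = (6 + (2 + (30 + 5*3)))**2 = (6 + (2 + (30 + 15)))**2 = (6 + (2 + 45))**2 = (6 + 47)**2 = 53**2 = 2809)
I*(-43) - 128 = 2809*(-43) - 128 = -120787 - 128 = -120915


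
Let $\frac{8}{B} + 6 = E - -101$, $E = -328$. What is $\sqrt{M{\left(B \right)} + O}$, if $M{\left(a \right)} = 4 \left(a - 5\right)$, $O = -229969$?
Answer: $\frac{i \sqrt{12485880277}}{233} \approx 479.57 i$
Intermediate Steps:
$B = - \frac{8}{233}$ ($B = \frac{8}{-6 - 227} = \frac{8}{-233} = 8 \left(- \frac{1}{233}\right) = - \frac{8}{233} \approx -0.034335$)
$M{\left(a \right)} = -20 + 4 a$ ($M{\left(a \right)} = 4 \left(-5 + a\right) = -20 + 4 a$)
$\sqrt{M{\left(B \right)} + O} = \sqrt{\left(-20 + 4 \left(- \frac{8}{233}\right)\right) - 229969} = \sqrt{\left(-20 - \frac{32}{233}\right) - 229969} = \sqrt{- \frac{4692}{233} - 229969} = \sqrt{- \frac{53587469}{233}} = \frac{i \sqrt{12485880277}}{233}$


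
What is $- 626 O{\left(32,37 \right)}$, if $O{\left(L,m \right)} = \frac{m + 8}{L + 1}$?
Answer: $- \frac{9390}{11} \approx -853.64$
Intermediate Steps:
$O{\left(L,m \right)} = \frac{8 + m}{1 + L}$
$- 626 O{\left(32,37 \right)} = - 626 \frac{8 + 37}{1 + 32} = - 626 \cdot \frac{1}{33} \cdot 45 = \left(-626\right) \frac{15}{11} = - \frac{9390}{11}$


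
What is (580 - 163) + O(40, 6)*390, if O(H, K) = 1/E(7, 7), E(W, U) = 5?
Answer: 495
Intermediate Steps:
O(H, K) = ⅕ (O(H, K) = 1/5 = ⅕)
(580 - 163) + O(40, 6)*390 = (580 - 163) + (⅕)*390 = 417 + 78 = 495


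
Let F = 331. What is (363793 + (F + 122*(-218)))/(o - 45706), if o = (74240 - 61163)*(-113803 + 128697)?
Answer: 84382/48680783 ≈ 0.0017334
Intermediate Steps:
o = 194768838 (o = 13077*14894 = 194768838)
(363793 + (F + 122*(-218)))/(o - 45706) = (363793 + (331 + 122*(-218)))/(194768838 - 45706) = (363793 + (331 - 26596))/194723132 = (363793 - 26265)*(1/194723132) = 337528*(1/194723132) = 84382/48680783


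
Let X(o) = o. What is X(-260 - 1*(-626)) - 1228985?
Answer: -1228619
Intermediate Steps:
X(-260 - 1*(-626)) - 1228985 = (-260 - 1*(-626)) - 1228985 = (-260 + 626) - 1228985 = 366 - 1228985 = -1228619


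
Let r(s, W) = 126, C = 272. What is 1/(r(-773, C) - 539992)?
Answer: -1/539866 ≈ -1.8523e-6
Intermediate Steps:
1/(r(-773, C) - 539992) = 1/(126 - 539992) = 1/(-539866) = -1/539866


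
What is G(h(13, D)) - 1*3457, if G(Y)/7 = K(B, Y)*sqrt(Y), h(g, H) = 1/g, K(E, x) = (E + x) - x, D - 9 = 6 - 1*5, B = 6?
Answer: -3457 + 42*sqrt(13)/13 ≈ -3445.4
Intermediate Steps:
D = 10 (D = 9 + (6 - 1*5) = 9 + (6 - 5) = 9 + 1 = 10)
K(E, x) = E
G(Y) = 42*sqrt(Y) (G(Y) = 7*(6*sqrt(Y)) = 42*sqrt(Y))
G(h(13, D)) - 1*3457 = 42*sqrt(1/13) - 1*3457 = 42*sqrt(1/13) - 3457 = 42*(sqrt(13)/13) - 3457 = 42*sqrt(13)/13 - 3457 = -3457 + 42*sqrt(13)/13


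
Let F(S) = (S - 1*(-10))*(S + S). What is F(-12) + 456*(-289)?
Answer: -131736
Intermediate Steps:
F(S) = 2*S*(10 + S) (F(S) = (S + 10)*(2*S) = (10 + S)*(2*S) = 2*S*(10 + S))
F(-12) + 456*(-289) = 2*(-12)*(10 - 12) + 456*(-289) = 2*(-12)*(-2) - 131784 = 48 - 131784 = -131736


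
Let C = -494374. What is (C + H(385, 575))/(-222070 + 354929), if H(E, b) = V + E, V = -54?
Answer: -494043/132859 ≈ -3.7186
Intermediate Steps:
H(E, b) = -54 + E
(C + H(385, 575))/(-222070 + 354929) = (-494374 + (-54 + 385))/(-222070 + 354929) = (-494374 + 331)/132859 = -494043*1/132859 = -494043/132859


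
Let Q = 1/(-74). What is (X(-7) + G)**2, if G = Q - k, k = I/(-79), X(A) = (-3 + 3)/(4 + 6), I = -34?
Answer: 6734025/34175716 ≈ 0.19704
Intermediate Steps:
Q = -1/74 ≈ -0.013514
X(A) = 0 (X(A) = 0/10 = 0*(1/10) = 0)
k = 34/79 (k = -34/(-79) = -34*(-1/79) = 34/79 ≈ 0.43038)
G = -2595/5846 (G = -1/74 - 1*34/79 = -1/74 - 34/79 = -2595/5846 ≈ -0.44389)
(X(-7) + G)**2 = (0 - 2595/5846)**2 = (-2595/5846)**2 = 6734025/34175716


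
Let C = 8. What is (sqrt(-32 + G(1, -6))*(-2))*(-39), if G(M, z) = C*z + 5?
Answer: 390*I*sqrt(3) ≈ 675.5*I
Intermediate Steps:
G(M, z) = 5 + 8*z (G(M, z) = 8*z + 5 = 5 + 8*z)
(sqrt(-32 + G(1, -6))*(-2))*(-39) = (sqrt(-32 + (5 + 8*(-6)))*(-2))*(-39) = (sqrt(-32 + (5 - 48))*(-2))*(-39) = (sqrt(-32 - 43)*(-2))*(-39) = (sqrt(-75)*(-2))*(-39) = ((5*I*sqrt(3))*(-2))*(-39) = -10*I*sqrt(3)*(-39) = 390*I*sqrt(3)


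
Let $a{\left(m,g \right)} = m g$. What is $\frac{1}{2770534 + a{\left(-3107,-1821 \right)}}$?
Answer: $\frac{1}{8428381} \approx 1.1865 \cdot 10^{-7}$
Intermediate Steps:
$a{\left(m,g \right)} = g m$
$\frac{1}{2770534 + a{\left(-3107,-1821 \right)}} = \frac{1}{2770534 - -5657847} = \frac{1}{2770534 + 5657847} = \frac{1}{8428381}$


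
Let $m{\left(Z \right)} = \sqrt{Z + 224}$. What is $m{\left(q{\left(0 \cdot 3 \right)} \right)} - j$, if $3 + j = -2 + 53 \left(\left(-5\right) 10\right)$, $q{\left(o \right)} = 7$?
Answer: $2655 + \sqrt{231} \approx 2670.2$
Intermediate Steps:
$m{\left(Z \right)} = \sqrt{224 + Z}$
$j = -2655$ ($j = -3 + \left(-2 + 53 \left(\left(-5\right) 10\right)\right) = -3 + \left(-2 + 53 \left(-50\right)\right) = -3 - 2652 = -2655$)
$m{\left(q{\left(0 \cdot 3 \right)} \right)} - j = \sqrt{224 + 7} - -2655 = \sqrt{231} + 2655 = 2655 + \sqrt{231}$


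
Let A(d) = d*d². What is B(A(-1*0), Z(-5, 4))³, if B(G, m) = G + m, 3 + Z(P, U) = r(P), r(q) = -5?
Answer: -512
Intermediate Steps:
Z(P, U) = -8 (Z(P, U) = -3 - 5 = -8)
A(d) = d³
B(A(-1*0), Z(-5, 4))³ = ((-1*0)³ - 8)³ = (0³ - 8)³ = (0 - 8)³ = (-8)³ = -512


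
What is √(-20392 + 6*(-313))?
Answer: I*√22270 ≈ 149.23*I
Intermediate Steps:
√(-20392 + 6*(-313)) = √(-20392 - 1878) = √(-22270) = I*√22270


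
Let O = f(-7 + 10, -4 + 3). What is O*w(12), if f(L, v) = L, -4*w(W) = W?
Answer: -9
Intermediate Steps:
w(W) = -W/4
O = 3 (O = -7 + 10 = 3)
O*w(12) = 3*(-1/4*12) = 3*(-3) = -9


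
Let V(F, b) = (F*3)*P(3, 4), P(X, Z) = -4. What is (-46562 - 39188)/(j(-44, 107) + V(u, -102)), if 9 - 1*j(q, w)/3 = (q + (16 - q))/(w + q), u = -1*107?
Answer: -360150/5503 ≈ -65.446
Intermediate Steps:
u = -107
j(q, w) = 27 - 48/(q + w) (j(q, w) = 27 - 3*(q + (16 - q))/(w + q) = 27 - 48/(q + w))
V(F, b) = -12*F (V(F, b) = (F*3)*(-4) = (3*F)*(-4) = -12*F)
(-46562 - 39188)/(j(-44, 107) + V(u, -102)) = (-46562 - 39188)/(3*(-16 + 9*(-44) + 9*107)/(-44 + 107) - 12*(-107)) = -85750/(3*(-16 - 396 + 963)/63 + 1284) = -85750/(3*(1/63)*551 + 1284) = -85750/(551/21 + 1284) = -85750/27515/21 = -85750*21/27515 = -360150/5503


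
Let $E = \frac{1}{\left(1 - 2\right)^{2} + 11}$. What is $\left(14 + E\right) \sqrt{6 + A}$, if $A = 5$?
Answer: $\frac{169 \sqrt{11}}{12} \approx 46.709$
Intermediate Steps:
$E = \frac{1}{12}$ ($E = \frac{1}{\left(-1\right)^{2} + 11} = \frac{1}{1 + 11} = \frac{1}{12} \approx 0.083333$)
$\left(14 + E\right) \sqrt{6 + A} = \left(14 + \frac{1}{12}\right) \sqrt{6 + 5} = \frac{169 \sqrt{11}}{12}$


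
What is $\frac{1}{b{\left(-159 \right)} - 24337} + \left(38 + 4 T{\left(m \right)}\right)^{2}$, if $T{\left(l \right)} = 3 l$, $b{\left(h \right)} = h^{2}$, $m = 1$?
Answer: $\frac{2360001}{944} \approx 2500.0$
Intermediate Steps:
$\frac{1}{b{\left(-159 \right)} - 24337} + \left(38 + 4 T{\left(m \right)}\right)^{2} = \frac{1}{\left(-159\right)^{2} - 24337} + \left(38 + 4 \cdot 3 \cdot 1\right)^{2} = \frac{1}{25281 - 24337} + \left(38 + 4 \cdot 3\right)^{2} = \frac{1}{944} + \left(38 + 12\right)^{2} = \frac{1}{944} + 50^{2} = \frac{1}{944} + 2500 = \frac{2360001}{944}$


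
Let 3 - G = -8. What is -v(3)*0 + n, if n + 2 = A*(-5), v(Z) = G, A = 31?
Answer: -157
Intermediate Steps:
G = 11 (G = 3 - 1*(-8) = 3 + 8 = 11)
v(Z) = 11
n = -157 (n = -2 + 31*(-5) = -2 - 155 = -157)
-v(3)*0 + n = -1*11*0 - 157 = -11*0 - 157 = 0 - 157 = -157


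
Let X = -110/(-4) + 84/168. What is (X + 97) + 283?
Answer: 408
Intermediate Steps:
X = 28 (X = -110*(-1/4) + 84*(1/168) = 55/2 + 1/2 = 28)
(X + 97) + 283 = (28 + 97) + 283 = 125 + 283 = 408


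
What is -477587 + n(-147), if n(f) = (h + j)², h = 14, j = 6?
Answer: -477187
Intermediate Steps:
n(f) = 400 (n(f) = (14 + 6)² = 20² = 400)
-477587 + n(-147) = -477587 + 400 = -477187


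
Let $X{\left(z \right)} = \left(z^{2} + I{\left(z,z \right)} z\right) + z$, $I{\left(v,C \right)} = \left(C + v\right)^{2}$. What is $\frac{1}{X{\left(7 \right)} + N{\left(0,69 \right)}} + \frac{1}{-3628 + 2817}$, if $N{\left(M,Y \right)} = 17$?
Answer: $- \frac{634}{1171895} \approx -0.000541$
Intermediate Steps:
$X{\left(z \right)} = z + z^{2} + 4 z^{3}$ ($X{\left(z \right)} = \left(z^{2} + \left(z + z\right)^{2} z\right) + z = \left(z^{2} + \left(2 z\right)^{2} z\right) + z = \left(z^{2} + 4 z^{2} z\right) + z = \left(z^{2} + 4 z^{3}\right) + z = z + z^{2} + 4 z^{3}$)
$\frac{1}{X{\left(7 \right)} + N{\left(0,69 \right)}} + \frac{1}{-3628 + 2817} = \frac{1}{7 \left(1 + 7 + 4 \cdot 7^{2}\right) + 17} + \frac{1}{-3628 + 2817} = \frac{1}{7 \left(1 + 7 + 4 \cdot 49\right) + 17} + \frac{1}{-811} = \frac{1}{7 \left(1 + 7 + 196\right) + 17} - \frac{1}{811} = \frac{1}{7 \cdot 204 + 17} - \frac{1}{811} = \frac{1}{1428 + 17} - \frac{1}{811} = \frac{1}{1445} - \frac{1}{811} = - \frac{634}{1171895}$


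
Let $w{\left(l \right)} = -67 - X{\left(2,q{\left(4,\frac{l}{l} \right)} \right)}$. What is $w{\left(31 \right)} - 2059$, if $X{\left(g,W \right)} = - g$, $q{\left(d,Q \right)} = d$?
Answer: $-2124$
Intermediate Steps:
$w{\left(l \right)} = -65$ ($w{\left(l \right)} = -67 - \left(-1\right) 2 = -67 - -2 = -67 + 2 = -65$)
$w{\left(31 \right)} - 2059 = -65 - 2059 = -2124$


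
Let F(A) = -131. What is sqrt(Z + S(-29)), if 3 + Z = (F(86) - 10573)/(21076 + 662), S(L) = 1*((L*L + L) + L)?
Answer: 2*sqrt(2557979297)/3623 ≈ 27.920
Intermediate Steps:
S(L) = L**2 + 2*L (S(L) = 1*((L**2 + L) + L) = 1*((L + L**2) + L) = 1*(L**2 + 2*L) = L**2 + 2*L)
Z = -12653/3623 (Z = -3 + (-131 - 10573)/(21076 + 662) = -3 - 10704/21738 = -3 - 10704*1/21738 = -3 - 1784/3623 = -12653/3623 ≈ -3.4924)
sqrt(Z + S(-29)) = sqrt(-12653/3623 - 29*(2 - 29)) = sqrt(-12653/3623 - 29*(-27)) = sqrt(-12653/3623 + 783) = sqrt(2824156/3623) = 2*sqrt(2557979297)/3623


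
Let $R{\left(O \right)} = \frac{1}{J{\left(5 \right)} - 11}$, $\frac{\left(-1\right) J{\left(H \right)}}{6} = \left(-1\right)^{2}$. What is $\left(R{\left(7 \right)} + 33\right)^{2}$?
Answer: $\frac{313600}{289} \approx 1085.1$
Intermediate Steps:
$J{\left(H \right)} = -6$ ($J{\left(H \right)} = - 6 \left(-1\right)^{2} = \left(-6\right) 1 = -6$)
$R{\left(O \right)} = - \frac{1}{17}$ ($R{\left(O \right)} = \frac{1}{-6 - 11} = \frac{1}{-17} = - \frac{1}{17}$)
$\left(R{\left(7 \right)} + 33\right)^{2} = \left(- \frac{1}{17} + 33\right)^{2} = \left(\frac{560}{17}\right)^{2} = \frac{313600}{289}$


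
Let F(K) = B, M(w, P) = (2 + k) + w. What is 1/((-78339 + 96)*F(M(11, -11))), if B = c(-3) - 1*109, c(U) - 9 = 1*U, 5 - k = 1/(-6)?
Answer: 1/8059029 ≈ 1.2408e-7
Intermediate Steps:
k = 31/6 (k = 5 - 1/(-6) = 5 - (-1)/6 = 5 - 1*(-⅙) = 5 + ⅙ = 31/6 ≈ 5.1667)
c(U) = 9 + U (c(U) = 9 + 1*U = 9 + U)
M(w, P) = 43/6 + w (M(w, P) = (2 + 31/6) + w = 43/6 + w)
B = -103 (B = (9 - 3) - 1*109 = 6 - 109 = -103)
F(K) = -103
1/((-78339 + 96)*F(M(11, -11))) = 1/((-78339 + 96)*(-103)) = -1/103/(-78243) = -1/78243*(-1/103) = 1/8059029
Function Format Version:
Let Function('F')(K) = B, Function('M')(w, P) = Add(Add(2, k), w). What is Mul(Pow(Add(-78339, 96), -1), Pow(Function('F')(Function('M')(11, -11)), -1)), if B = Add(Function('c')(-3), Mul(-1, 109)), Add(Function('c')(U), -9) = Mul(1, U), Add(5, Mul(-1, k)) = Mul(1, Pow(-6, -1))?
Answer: Rational(1, 8059029) ≈ 1.2408e-7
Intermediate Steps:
k = Rational(31, 6) (k = Add(5, Mul(-1, Mul(1, Pow(-6, -1)))) = Add(5, Mul(-1, Mul(1, Rational(-1, 6)))) = Add(5, Mul(-1, Rational(-1, 6))) = Add(5, Rational(1, 6)) = Rational(31, 6) ≈ 5.1667)
Function('c')(U) = Add(9, U) (Function('c')(U) = Add(9, Mul(1, U)) = Add(9, U))
Function('M')(w, P) = Add(Rational(43, 6), w) (Function('M')(w, P) = Add(Add(2, Rational(31, 6)), w) = Add(Rational(43, 6), w))
B = -103 (B = Add(Add(9, -3), Mul(-1, 109)) = Add(6, -109) = -103)
Function('F')(K) = -103
Mul(Pow(Add(-78339, 96), -1), Pow(Function('F')(Function('M')(11, -11)), -1)) = Mul(Pow(Add(-78339, 96), -1), Pow(-103, -1)) = Mul(Pow(-78243, -1), Rational(-1, 103)) = Mul(Rational(-1, 78243), Rational(-1, 103)) = Rational(1, 8059029)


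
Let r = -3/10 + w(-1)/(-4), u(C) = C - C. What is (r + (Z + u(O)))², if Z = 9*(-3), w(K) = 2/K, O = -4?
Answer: 17956/25 ≈ 718.24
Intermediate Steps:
Z = -27
u(C) = 0
r = ⅕ (r = -3/10 + (2/(-1))/(-4) = -3*⅒ + (2*(-1))*(-¼) = -3/10 - 2*(-¼) = -3/10 + ½ = ⅕ ≈ 0.20000)
(r + (Z + u(O)))² = (⅕ + (-27 + 0))² = (⅕ - 27)² = (-134/5)² = 17956/25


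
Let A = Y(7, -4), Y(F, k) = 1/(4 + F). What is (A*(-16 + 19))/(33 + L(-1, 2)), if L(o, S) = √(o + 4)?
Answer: 3/362 - √3/3982 ≈ 0.0078523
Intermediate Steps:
L(o, S) = √(4 + o)
A = 1/11 (A = 1/(4 + 7) = 1/11 ≈ 0.090909)
(A*(-16 + 19))/(33 + L(-1, 2)) = ((-16 + 19)/11)/(33 + √(4 - 1)) = ((1/11)*3)/(33 + √3) = 3/(11*(33 + √3))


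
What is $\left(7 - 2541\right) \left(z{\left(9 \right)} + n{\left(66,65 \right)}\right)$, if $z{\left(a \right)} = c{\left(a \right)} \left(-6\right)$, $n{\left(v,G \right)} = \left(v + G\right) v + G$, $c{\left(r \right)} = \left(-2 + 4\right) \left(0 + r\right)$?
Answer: $-21800002$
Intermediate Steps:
$c{\left(r \right)} = 2 r$
$n{\left(v,G \right)} = G + v \left(G + v\right)$ ($n{\left(v,G \right)} = \left(G + v\right) v + G = v \left(G + v\right) + G = G + v \left(G + v\right)$)
$z{\left(a \right)} = - 12 a$ ($z{\left(a \right)} = 2 a \left(-6\right) = - 12 a$)
$\left(7 - 2541\right) \left(z{\left(9 \right)} + n{\left(66,65 \right)}\right) = \left(7 - 2541\right) \left(\left(-12\right) 9 + \left(65 + 66^{2} + 65 \cdot 66\right)\right) = - 2534 \left(-108 + \left(65 + 4356 + 4290\right)\right) = - 2534 \left(-108 + 8711\right) = \left(-2534\right) 8603 = -21800002$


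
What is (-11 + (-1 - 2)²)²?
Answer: 4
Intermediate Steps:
(-11 + (-1 - 2)²)² = (-11 + (-3)²)² = (-11 + 9)² = (-2)² = 4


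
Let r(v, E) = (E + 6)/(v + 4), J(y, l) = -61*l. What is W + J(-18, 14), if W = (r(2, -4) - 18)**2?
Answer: -4877/9 ≈ -541.89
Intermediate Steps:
r(v, E) = (6 + E)/(4 + v)
W = 2809/9 (W = ((6 - 4)/(4 + 2) - 18)**2 = (2/6 - 18)**2 = ((1/6)*2 - 18)**2 = (1/3 - 18)**2 = (-53/3)**2 = 2809/9 ≈ 312.11)
W + J(-18, 14) = 2809/9 - 61*14 = 2809/9 - 854 = -4877/9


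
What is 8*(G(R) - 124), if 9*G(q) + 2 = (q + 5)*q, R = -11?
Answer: -8416/9 ≈ -935.11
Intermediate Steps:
G(q) = -2/9 + q*(5 + q)/9 (G(q) = -2/9 + ((q + 5)*q)/9 = -2/9 + ((5 + q)*q)/9 = -2/9 + (q*(5 + q))/9 = -2/9 + q*(5 + q)/9)
8*(G(R) - 124) = 8*((-2/9 + (⅑)*(-11)² + (5/9)*(-11)) - 124) = 8*((-2/9 + (⅑)*121 - 55/9) - 124) = 8*((-2/9 + 121/9 - 55/9) - 124) = 8*(64/9 - 124) = 8*(-1052/9) = -8416/9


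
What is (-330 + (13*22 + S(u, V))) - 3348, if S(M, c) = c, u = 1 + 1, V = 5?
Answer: -3387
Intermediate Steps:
u = 2
(-330 + (13*22 + S(u, V))) - 3348 = (-330 + (13*22 + 5)) - 3348 = (-330 + (286 + 5)) - 3348 = (-330 + 291) - 3348 = -39 - 3348 = -3387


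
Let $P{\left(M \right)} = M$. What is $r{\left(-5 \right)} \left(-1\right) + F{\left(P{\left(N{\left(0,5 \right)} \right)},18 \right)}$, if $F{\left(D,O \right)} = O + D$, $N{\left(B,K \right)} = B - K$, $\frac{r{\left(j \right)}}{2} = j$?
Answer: $23$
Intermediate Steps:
$r{\left(j \right)} = 2 j$
$F{\left(D,O \right)} = D + O$
$r{\left(-5 \right)} \left(-1\right) + F{\left(P{\left(N{\left(0,5 \right)} \right)},18 \right)} = 2 \left(-5\right) \left(-1\right) + \left(\left(0 - 5\right) + 18\right) = \left(-10\right) \left(-1\right) + \left(\left(0 - 5\right) + 18\right) = 10 + \left(-5 + 18\right) = 10 + 13 = 23$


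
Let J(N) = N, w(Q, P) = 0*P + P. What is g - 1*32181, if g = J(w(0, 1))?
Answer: -32180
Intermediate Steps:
w(Q, P) = P (w(Q, P) = 0 + P = P)
g = 1
g - 1*32181 = 1 - 1*32181 = 1 - 32181 = -32180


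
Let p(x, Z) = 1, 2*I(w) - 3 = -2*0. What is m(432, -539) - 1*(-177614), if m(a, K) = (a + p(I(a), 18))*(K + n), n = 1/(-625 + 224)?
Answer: -22365406/401 ≈ -55774.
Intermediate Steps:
I(w) = 3/2 (I(w) = 3/2 + (-2*0)/2 = 3/2 + (½)*0 = 3/2 + 0 = 3/2)
n = -1/401 (n = 1/(-401) = -1/401 ≈ -0.0024938)
m(a, K) = (1 + a)*(-1/401 + K) (m(a, K) = (a + 1)*(K - 1/401) = (1 + a)*(-1/401 + K))
m(432, -539) - 1*(-177614) = (-1/401 - 539 - 1/401*432 - 539*432) - 1*(-177614) = (-1/401 - 539 - 432/401 - 232848) + 177614 = -93588620/401 + 177614 = -22365406/401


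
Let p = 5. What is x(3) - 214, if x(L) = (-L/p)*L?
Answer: -1079/5 ≈ -215.80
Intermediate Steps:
x(L) = -L**2/5 (x(L) = (-L/5)*L = -L**2/5)
x(3) - 214 = -1/5*3**2 - 214 = -1/5*9 - 214 = -9/5 - 214 = -1079/5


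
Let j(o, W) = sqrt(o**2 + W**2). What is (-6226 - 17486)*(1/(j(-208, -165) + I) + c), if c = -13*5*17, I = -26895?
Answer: 2368870204634700/90408817 + 2964*sqrt(70489)/90408817 ≈ 2.6202e+7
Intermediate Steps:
j(o, W) = sqrt(W**2 + o**2)
c = -1105 (c = -65*17 = -1105)
(-6226 - 17486)*(1/(j(-208, -165) + I) + c) = (-6226 - 17486)*(1/(sqrt((-165)**2 + (-208)**2) - 26895) - 1105) = -23712*(1/(sqrt(27225 + 43264) - 26895) - 1105) = -23712*(1/(sqrt(70489) - 26895) - 1105) = -23712*(1/(-26895 + sqrt(70489)) - 1105) = -23712*(-1105 + 1/(-26895 + sqrt(70489))) = 26201760 - 23712/(-26895 + sqrt(70489))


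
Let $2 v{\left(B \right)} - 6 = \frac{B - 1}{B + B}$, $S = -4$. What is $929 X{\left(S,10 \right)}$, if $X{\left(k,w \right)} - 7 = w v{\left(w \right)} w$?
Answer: $\frac{612211}{2} \approx 3.0611 \cdot 10^{5}$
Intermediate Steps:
$v{\left(B \right)} = 3 + \frac{-1 + B}{4 B}$ ($v{\left(B \right)} = 3 + \frac{\left(B - 1\right) \frac{1}{B + B}}{2} = 3 + \frac{\left(-1 + B\right) \frac{1}{2 B}}{2} = 3 + \frac{\frac{1}{2} \frac{1}{B} \left(-1 + B\right)}{2} = 3 + \frac{-1 + B}{4 B}$)
$X{\left(k,w \right)} = 7 + w \left(- \frac{1}{4} + \frac{13 w}{4}\right)$ ($X{\left(k,w \right)} = 7 + w \frac{-1 + 13 w}{4 w} w = 7 + \left(- \frac{1}{4} + \frac{13 w}{4}\right) w = 7 + w \left(- \frac{1}{4} + \frac{13 w}{4}\right)$)
$929 X{\left(S,10 \right)} = 929 \left(7 + \frac{1}{4} \cdot 10 \left(-1 + 13 \cdot 10\right)\right) = 929 \left(7 + \frac{1}{4} \cdot 10 \left(-1 + 130\right)\right) = 929 \left(7 + \frac{1}{4} \cdot 10 \cdot 129\right) = 929 \left(7 + \frac{645}{2}\right) = 929 \cdot \frac{659}{2} = \frac{612211}{2}$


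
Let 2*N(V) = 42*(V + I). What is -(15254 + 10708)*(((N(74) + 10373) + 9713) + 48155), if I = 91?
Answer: -1861631172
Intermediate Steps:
N(V) = 1911 + 21*V (N(V) = (42*(V + 91))/2 = (42*(91 + V))/2 = (3822 + 42*V)/2 = 1911 + 21*V)
-(15254 + 10708)*(((N(74) + 10373) + 9713) + 48155) = -(15254 + 10708)*((((1911 + 21*74) + 10373) + 9713) + 48155) = -25962*((((1911 + 1554) + 10373) + 9713) + 48155) = -25962*(((3465 + 10373) + 9713) + 48155) = -25962*((13838 + 9713) + 48155) = -25962*(23551 + 48155) = -25962*71706 = -1*1861631172 = -1861631172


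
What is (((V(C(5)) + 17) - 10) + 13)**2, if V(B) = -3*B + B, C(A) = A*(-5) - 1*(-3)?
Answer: 4096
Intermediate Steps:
C(A) = 3 - 5*A (C(A) = -5*A + 3 = 3 - 5*A)
V(B) = -2*B
(((V(C(5)) + 17) - 10) + 13)**2 = (((-2*(3 - 5*5) + 17) - 10) + 13)**2 = (((-2*(3 - 25) + 17) - 10) + 13)**2 = (((-2*(-22) + 17) - 10) + 13)**2 = (((44 + 17) - 10) + 13)**2 = ((61 - 10) + 13)**2 = (51 + 13)**2 = 64**2 = 4096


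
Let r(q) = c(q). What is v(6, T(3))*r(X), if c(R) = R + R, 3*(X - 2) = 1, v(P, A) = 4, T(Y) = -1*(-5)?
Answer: 56/3 ≈ 18.667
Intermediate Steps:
T(Y) = 5
X = 7/3 (X = 2 + (⅓)*1 = 2 + ⅓ = 7/3 ≈ 2.3333)
c(R) = 2*R
r(q) = 2*q
v(6, T(3))*r(X) = 4*(2*(7/3)) = 4*(14/3) = 56/3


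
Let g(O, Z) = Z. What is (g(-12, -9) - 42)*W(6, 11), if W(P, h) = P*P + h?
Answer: -2397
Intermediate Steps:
W(P, h) = h + P**2 (W(P, h) = P**2 + h = h + P**2)
(g(-12, -9) - 42)*W(6, 11) = (-9 - 42)*(11 + 6**2) = -51*(11 + 36) = -51*47 = -2397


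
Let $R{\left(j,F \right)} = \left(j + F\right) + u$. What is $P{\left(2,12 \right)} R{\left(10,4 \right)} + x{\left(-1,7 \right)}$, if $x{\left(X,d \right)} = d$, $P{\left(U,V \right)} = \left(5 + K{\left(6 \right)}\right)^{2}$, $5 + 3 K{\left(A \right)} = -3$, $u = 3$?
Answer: $\frac{896}{9} \approx 99.556$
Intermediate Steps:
$K{\left(A \right)} = - \frac{8}{3}$ ($K{\left(A \right)} = - \frac{5}{3} + \frac{1}{3} \left(-3\right) = - \frac{5}{3} - 1 = - \frac{8}{3}$)
$P{\left(U,V \right)} = \frac{49}{9}$ ($P{\left(U,V \right)} = \left(5 - \frac{8}{3}\right)^{2} = \left(\frac{7}{3}\right)^{2} = \frac{49}{9}$)
$R{\left(j,F \right)} = 3 + F + j$ ($R{\left(j,F \right)} = \left(j + F\right) + 3 = \left(F + j\right) + 3 = 3 + F + j$)
$P{\left(2,12 \right)} R{\left(10,4 \right)} + x{\left(-1,7 \right)} = \frac{49 \left(3 + 4 + 10\right)}{9} + 7 = \frac{49}{9} \cdot 17 + 7 = \frac{833}{9} + 7 = \frac{896}{9}$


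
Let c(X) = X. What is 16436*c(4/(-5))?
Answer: -65744/5 ≈ -13149.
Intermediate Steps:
16436*c(4/(-5)) = 16436*(4/(-5)) = 16436*(4*(-⅕)) = 16436*(-⅘) = -65744/5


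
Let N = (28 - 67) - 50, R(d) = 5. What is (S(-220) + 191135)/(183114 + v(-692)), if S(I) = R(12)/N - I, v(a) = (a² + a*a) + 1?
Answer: 17030590/101535027 ≈ 0.16773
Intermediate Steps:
v(a) = 1 + 2*a² (v(a) = (a² + a²) + 1 = 2*a² + 1 = 1 + 2*a²)
N = -89 (N = -39 - 50 = -89)
S(I) = -5/89 - I (S(I) = 5/(-89) - I = 5*(-1/89) - I = -5/89 - I)
(S(-220) + 191135)/(183114 + v(-692)) = ((-5/89 - 1*(-220)) + 191135)/(183114 + (1 + 2*(-692)²)) = ((-5/89 + 220) + 191135)/(183114 + (1 + 2*478864)) = (19575/89 + 191135)/(183114 + (1 + 957728)) = 17030590/(89*(183114 + 957729)) = (17030590/89)/1140843 = (17030590/89)*(1/1140843) = 17030590/101535027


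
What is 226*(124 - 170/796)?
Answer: 5567171/199 ≈ 27976.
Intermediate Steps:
226*(124 - 170/796) = 226*(124 - 170*1/796) = 226*(124 - 85/398) = 226*(49267/398) = 5567171/199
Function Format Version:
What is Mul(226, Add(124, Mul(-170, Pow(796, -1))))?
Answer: Rational(5567171, 199) ≈ 27976.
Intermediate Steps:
Mul(226, Add(124, Mul(-170, Pow(796, -1)))) = Mul(226, Add(124, Mul(-170, Rational(1, 796)))) = Mul(226, Add(124, Rational(-85, 398))) = Mul(226, Rational(49267, 398)) = Rational(5567171, 199)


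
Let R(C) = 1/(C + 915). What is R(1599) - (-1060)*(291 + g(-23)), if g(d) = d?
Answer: 714177121/2514 ≈ 2.8408e+5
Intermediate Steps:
R(C) = 1/(915 + C)
R(1599) - (-1060)*(291 + g(-23)) = 1/(915 + 1599) - (-1060)*(291 - 23) = 1/2514 - (-1060)*268 = 1/2514 - 1*(-284080) = 1/2514 + 284080 = 714177121/2514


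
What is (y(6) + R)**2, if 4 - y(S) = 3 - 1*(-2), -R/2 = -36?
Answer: 5041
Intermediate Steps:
R = 72 (R = -2*(-36) = 72)
y(S) = -1 (y(S) = 4 - (3 - 1*(-2)) = 4 - (3 + 2) = 4 - 1*5 = 4 - 5 = -1)
(y(6) + R)**2 = (-1 + 72)**2 = 71**2 = 5041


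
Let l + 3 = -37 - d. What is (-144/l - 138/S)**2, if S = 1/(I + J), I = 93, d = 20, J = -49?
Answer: 921001104/25 ≈ 3.6840e+7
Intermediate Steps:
l = -60 (l = -3 + (-37 - 1*20) = -3 + (-37 - 20) = -3 - 57 = -60)
S = 1/44 (S = 1/(93 - 49) = 1/44 ≈ 0.022727)
(-144/l - 138/S)**2 = (-144/(-60) - 138/1/44)**2 = (-144*(-1/60) - 138*44)**2 = (12/5 - 6072)**2 = (-30348/5)**2 = 921001104/25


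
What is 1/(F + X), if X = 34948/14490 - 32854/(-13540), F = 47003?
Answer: 9809730/461134201709 ≈ 2.1273e-5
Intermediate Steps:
X = 47462519/9809730 (X = 34948*(1/14490) - 32854*(-1/13540) = 17474/7245 + 16427/6770 = 47462519/9809730 ≈ 4.8383)
1/(F + X) = 1/(47003 + 47462519/9809730) = 1/(461134201709/9809730) = 9809730/461134201709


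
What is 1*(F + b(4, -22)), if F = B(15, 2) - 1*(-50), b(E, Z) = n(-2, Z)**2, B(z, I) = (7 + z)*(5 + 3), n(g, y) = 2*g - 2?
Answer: 262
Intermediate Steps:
n(g, y) = -2 + 2*g
B(z, I) = 56 + 8*z (B(z, I) = (7 + z)*8 = 56 + 8*z)
b(E, Z) = 36 (b(E, Z) = (-2 + 2*(-2))**2 = (-2 - 4)**2 = (-6)**2 = 36)
F = 226 (F = (56 + 8*15) - 1*(-50) = (56 + 120) + 50 = 176 + 50 = 226)
1*(F + b(4, -22)) = 1*(226 + 36) = 1*262 = 262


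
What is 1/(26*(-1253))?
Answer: -1/32578 ≈ -3.0696e-5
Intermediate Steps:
1/(26*(-1253)) = 1/(-32578) = -1/32578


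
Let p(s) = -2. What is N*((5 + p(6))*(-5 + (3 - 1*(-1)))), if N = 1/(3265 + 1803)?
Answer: -3/5068 ≈ -0.00059195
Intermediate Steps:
N = 1/5068 ≈ 0.00019732
N*((5 + p(6))*(-5 + (3 - 1*(-1)))) = ((5 - 2)*(-5 + (3 - 1*(-1))))/5068 = (3*(-5 + (3 + 1)))/5068 = (3*(-5 + 4))/5068 = (3*(-1))/5068 = (1/5068)*(-3) = -3/5068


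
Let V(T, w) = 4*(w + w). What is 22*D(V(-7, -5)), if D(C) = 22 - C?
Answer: 1364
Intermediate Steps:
V(T, w) = 8*w (V(T, w) = 4*(2*w) = 8*w)
22*D(V(-7, -5)) = 22*(22 - 8*(-5)) = 22*(22 - 1*(-40)) = 22*(22 + 40) = 22*62 = 1364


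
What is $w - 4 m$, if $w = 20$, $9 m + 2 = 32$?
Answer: $\frac{20}{3} \approx 6.6667$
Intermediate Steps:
$m = \frac{10}{3}$ ($m = - \frac{2}{9} + \frac{1}{9} \cdot 32 = - \frac{2}{9} + \frac{32}{9} = \frac{10}{3} \approx 3.3333$)
$w - 4 m = 20 - \frac{40}{3} = \frac{20}{3}$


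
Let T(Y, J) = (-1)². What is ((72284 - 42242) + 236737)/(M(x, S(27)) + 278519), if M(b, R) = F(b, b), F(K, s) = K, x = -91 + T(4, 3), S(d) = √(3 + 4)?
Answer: 266779/278429 ≈ 0.95816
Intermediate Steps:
T(Y, J) = 1
S(d) = √7
x = -90 (x = -91 + 1 = -90)
M(b, R) = b
((72284 - 42242) + 236737)/(M(x, S(27)) + 278519) = ((72284 - 42242) + 236737)/(-90 + 278519) = (30042 + 236737)/278429 = 266779*(1/278429) = 266779/278429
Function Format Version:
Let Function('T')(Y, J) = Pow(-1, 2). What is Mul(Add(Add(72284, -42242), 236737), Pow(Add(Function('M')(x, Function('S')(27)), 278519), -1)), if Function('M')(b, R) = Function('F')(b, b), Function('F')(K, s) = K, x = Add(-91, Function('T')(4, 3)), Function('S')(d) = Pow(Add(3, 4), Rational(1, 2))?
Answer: Rational(266779, 278429) ≈ 0.95816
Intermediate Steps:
Function('T')(Y, J) = 1
Function('S')(d) = Pow(7, Rational(1, 2))
x = -90 (x = Add(-91, 1) = -90)
Function('M')(b, R) = b
Mul(Add(Add(72284, -42242), 236737), Pow(Add(Function('M')(x, Function('S')(27)), 278519), -1)) = Mul(Add(Add(72284, -42242), 236737), Pow(Add(-90, 278519), -1)) = Mul(Add(30042, 236737), Pow(278429, -1)) = Mul(266779, Rational(1, 278429)) = Rational(266779, 278429)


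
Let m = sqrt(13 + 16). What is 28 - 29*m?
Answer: 28 - 29*sqrt(29) ≈ -128.17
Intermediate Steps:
m = sqrt(29) ≈ 5.3852
28 - 29*m = 28 - 29*sqrt(29)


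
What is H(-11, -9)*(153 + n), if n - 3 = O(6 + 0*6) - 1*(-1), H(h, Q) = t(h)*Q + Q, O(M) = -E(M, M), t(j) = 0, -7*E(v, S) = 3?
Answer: -9918/7 ≈ -1416.9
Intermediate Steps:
E(v, S) = -3/7 (E(v, S) = -1/7*3 = -3/7)
O(M) = 3/7 (O(M) = -1*(-3/7) = 3/7)
H(h, Q) = Q (H(h, Q) = 0*Q + Q = 0 + Q = Q)
n = 31/7 (n = 3 + (3/7 - 1*(-1)) = 3 + (3/7 + 1) = 3 + 10/7 = 31/7 ≈ 4.4286)
H(-11, -9)*(153 + n) = -9*(153 + 31/7) = -9*1102/7 = -9918/7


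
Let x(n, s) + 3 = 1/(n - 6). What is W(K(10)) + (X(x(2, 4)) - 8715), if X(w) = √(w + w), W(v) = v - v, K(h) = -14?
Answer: -8715 + I*√26/2 ≈ -8715.0 + 2.5495*I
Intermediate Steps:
W(v) = 0
x(n, s) = -3 + 1/(-6 + n) (x(n, s) = -3 + 1/(n - 6) = -3 + 1/(-6 + n))
X(w) = √2*√w (X(w) = √(2*w) = √2*√w)
W(K(10)) + (X(x(2, 4)) - 8715) = 0 + (√2*√((19 - 3*2)/(-6 + 2)) - 8715) = 0 + (√2*√((19 - 6)/(-4)) - 8715) = 0 + (√2*√(-¼*13) - 8715) = 0 + (√2*√(-13/4) - 8715) = 0 + (√2*(I*√13/2) - 8715) = 0 + (I*√26/2 - 8715) = 0 + (-8715 + I*√26/2) = -8715 + I*√26/2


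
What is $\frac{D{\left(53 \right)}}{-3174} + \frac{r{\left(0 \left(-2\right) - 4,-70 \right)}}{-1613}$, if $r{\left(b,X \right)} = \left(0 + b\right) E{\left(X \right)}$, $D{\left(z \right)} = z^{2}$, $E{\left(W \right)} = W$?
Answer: $- \frac{5419637}{5119662} \approx -1.0586$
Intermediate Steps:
$r{\left(b,X \right)} = X b$ ($r{\left(b,X \right)} = \left(0 + b\right) X = b X = X b$)
$\frac{D{\left(53 \right)}}{-3174} + \frac{r{\left(0 \left(-2\right) - 4,-70 \right)}}{-1613} = \frac{53^{2}}{-3174} + \frac{\left(-70\right) \left(0 \left(-2\right) - 4\right)}{-1613} = 2809 \left(- \frac{1}{3174}\right) + - 70 \left(0 - 4\right) \left(- \frac{1}{1613}\right) = - \frac{2809}{3174} + \left(-70\right) \left(-4\right) \left(- \frac{1}{1613}\right) = - \frac{2809}{3174} + 280 \left(- \frac{1}{1613}\right) = - \frac{2809}{3174} - \frac{280}{1613} = - \frac{5419637}{5119662}$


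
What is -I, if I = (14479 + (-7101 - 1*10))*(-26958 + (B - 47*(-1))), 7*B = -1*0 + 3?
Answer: 1387939632/7 ≈ 1.9828e+8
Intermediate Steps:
B = 3/7 (B = (-1*0 + 3)/7 = (0 + 3)/7 = (⅐)*3 = 3/7 ≈ 0.42857)
I = -1387939632/7 (I = (14479 + (-7101 - 1*10))*(-26958 + (3/7 - 47*(-1))) = (14479 + (-7101 - 10))*(-26958 + (3/7 + 47)) = (14479 - 7111)*(-26958 + 332/7) = 7368*(-188374/7) = -1387939632/7 ≈ -1.9828e+8)
-I = -1*(-1387939632/7) = 1387939632/7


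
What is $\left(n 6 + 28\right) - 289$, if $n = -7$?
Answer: $-303$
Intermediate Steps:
$\left(n 6 + 28\right) - 289 = \left(\left(-7\right) 6 + 28\right) - 289 = \left(-42 + 28\right) - 289 = -14 - 289 = -303$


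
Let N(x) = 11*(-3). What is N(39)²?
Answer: 1089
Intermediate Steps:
N(x) = -33
N(39)² = (-33)² = 1089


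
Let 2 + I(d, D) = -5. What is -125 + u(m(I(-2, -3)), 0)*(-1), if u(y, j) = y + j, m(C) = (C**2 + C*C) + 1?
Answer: -224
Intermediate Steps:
I(d, D) = -7 (I(d, D) = -2 - 5 = -7)
m(C) = 1 + 2*C**2 (m(C) = (C**2 + C**2) + 1 = 2*C**2 + 1 = 1 + 2*C**2)
u(y, j) = j + y
-125 + u(m(I(-2, -3)), 0)*(-1) = -125 + (0 + (1 + 2*(-7)**2))*(-1) = -125 + (0 + (1 + 2*49))*(-1) = -125 + (0 + (1 + 98))*(-1) = -125 + (0 + 99)*(-1) = -125 + 99*(-1) = -125 - 99 = -224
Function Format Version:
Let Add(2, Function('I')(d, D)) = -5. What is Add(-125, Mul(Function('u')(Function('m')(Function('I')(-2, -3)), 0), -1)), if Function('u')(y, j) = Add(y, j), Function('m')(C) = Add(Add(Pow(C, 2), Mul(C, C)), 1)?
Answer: -224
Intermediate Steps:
Function('I')(d, D) = -7 (Function('I')(d, D) = Add(-2, -5) = -7)
Function('m')(C) = Add(1, Mul(2, Pow(C, 2))) (Function('m')(C) = Add(Add(Pow(C, 2), Pow(C, 2)), 1) = Add(Mul(2, Pow(C, 2)), 1) = Add(1, Mul(2, Pow(C, 2))))
Function('u')(y, j) = Add(j, y)
Add(-125, Mul(Function('u')(Function('m')(Function('I')(-2, -3)), 0), -1)) = Add(-125, Mul(Add(0, Add(1, Mul(2, Pow(-7, 2)))), -1)) = Add(-125, Mul(Add(0, Add(1, Mul(2, 49))), -1)) = Add(-125, Mul(Add(0, Add(1, 98)), -1)) = Add(-125, Mul(Add(0, 99), -1)) = Add(-125, Mul(99, -1)) = Add(-125, -99) = -224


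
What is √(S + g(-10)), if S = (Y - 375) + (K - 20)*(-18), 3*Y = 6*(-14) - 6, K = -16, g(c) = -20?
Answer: √223 ≈ 14.933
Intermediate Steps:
Y = -30 (Y = (6*(-14) - 6)/3 = (-84 - 6)/3 = (⅓)*(-90) = -30)
S = 243 (S = (-30 - 375) + (-16 - 20)*(-18) = -405 - 36*(-18) = -405 + 648 = 243)
√(S + g(-10)) = √(243 - 20) = √223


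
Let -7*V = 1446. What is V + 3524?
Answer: 23222/7 ≈ 3317.4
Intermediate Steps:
V = -1446/7 (V = -1/7*1446 = -1446/7 ≈ -206.57)
V + 3524 = -1446/7 + 3524 = 23222/7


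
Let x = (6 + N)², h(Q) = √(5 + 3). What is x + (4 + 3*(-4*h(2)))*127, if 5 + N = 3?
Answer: 524 - 3048*√2 ≈ -3786.5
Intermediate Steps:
N = -2 (N = -5 + 3 = -2)
h(Q) = 2*√2 (h(Q) = √8 = 2*√2)
x = 16 (x = (6 - 2)² = 4² = 16)
x + (4 + 3*(-4*h(2)))*127 = 16 + (4 + 3*(-8*√2))*127 = 16 + (4 - 24*√2)*127 = 16 + (508 - 3048*√2) = 524 - 3048*√2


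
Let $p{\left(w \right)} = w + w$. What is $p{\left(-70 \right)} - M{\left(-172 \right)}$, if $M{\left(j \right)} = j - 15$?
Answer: $47$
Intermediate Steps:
$p{\left(w \right)} = 2 w$
$M{\left(j \right)} = -15 + j$
$p{\left(-70 \right)} - M{\left(-172 \right)} = 2 \left(-70\right) - \left(-15 - 172\right) = -140 - -187 = -140 + 187 = 47$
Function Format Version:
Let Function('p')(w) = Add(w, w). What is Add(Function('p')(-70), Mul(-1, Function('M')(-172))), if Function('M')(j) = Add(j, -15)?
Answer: 47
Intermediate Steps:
Function('p')(w) = Mul(2, w)
Function('M')(j) = Add(-15, j)
Add(Function('p')(-70), Mul(-1, Function('M')(-172))) = Add(Mul(2, -70), Mul(-1, Add(-15, -172))) = Add(-140, Mul(-1, -187)) = Add(-140, 187) = 47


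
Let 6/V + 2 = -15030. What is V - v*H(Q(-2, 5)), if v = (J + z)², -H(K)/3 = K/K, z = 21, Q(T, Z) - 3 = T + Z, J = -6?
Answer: 5073297/7516 ≈ 675.00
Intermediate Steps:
Q(T, Z) = 3 + T + Z (Q(T, Z) = 3 + (T + Z) = 3 + T + Z)
H(K) = -3 (H(K) = -3*K/K = -3*1 = -3)
V = -3/7516 (V = 6/(-2 - 15030) = 6/(-15032) = 6*(-1/15032) = -3/7516 ≈ -0.00039915)
v = 225 (v = (-6 + 21)² = 15² = 225)
V - v*H(Q(-2, 5)) = -3/7516 - 225*(-3) = -3/7516 - 1*(-675) = -3/7516 + 675 = 5073297/7516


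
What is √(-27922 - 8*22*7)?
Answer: I*√29154 ≈ 170.75*I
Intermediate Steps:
√(-27922 - 8*22*7) = √(-27922 - 176*7) = √(-27922 - 1232) = √(-29154) = I*√29154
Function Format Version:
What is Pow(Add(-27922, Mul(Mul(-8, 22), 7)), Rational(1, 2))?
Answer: Mul(I, Pow(29154, Rational(1, 2))) ≈ Mul(170.75, I)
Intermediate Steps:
Pow(Add(-27922, Mul(Mul(-8, 22), 7)), Rational(1, 2)) = Pow(Add(-27922, Mul(-176, 7)), Rational(1, 2)) = Pow(Add(-27922, -1232), Rational(1, 2)) = Pow(-29154, Rational(1, 2)) = Mul(I, Pow(29154, Rational(1, 2)))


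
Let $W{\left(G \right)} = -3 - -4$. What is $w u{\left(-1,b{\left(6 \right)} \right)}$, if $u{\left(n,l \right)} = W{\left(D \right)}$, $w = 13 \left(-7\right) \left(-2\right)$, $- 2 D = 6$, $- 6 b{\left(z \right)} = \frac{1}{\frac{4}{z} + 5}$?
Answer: $182$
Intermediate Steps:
$b{\left(z \right)} = - \frac{1}{6 \left(5 + \frac{4}{z}\right)}$ ($b{\left(z \right)} = - \frac{1}{6 \left(\frac{4}{z} + 5\right)} = - \frac{1}{6 \left(5 + \frac{4}{z}\right)}$)
$D = -3$ ($D = \left(- \frac{1}{2}\right) 6 = -3$)
$W{\left(G \right)} = 1$ ($W{\left(G \right)} = -3 + 4 = 1$)
$w = 182$ ($w = \left(-91\right) \left(-2\right) = 182$)
$u{\left(n,l \right)} = 1$
$w u{\left(-1,b{\left(6 \right)} \right)} = 182 \cdot 1 = 182$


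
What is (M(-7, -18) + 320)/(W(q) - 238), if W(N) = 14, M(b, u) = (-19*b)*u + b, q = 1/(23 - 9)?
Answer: 2081/224 ≈ 9.2902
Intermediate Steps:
q = 1/14 ≈ 0.071429
M(b, u) = b - 19*b*u (M(b, u) = -19*b*u + b = b - 19*b*u)
(M(-7, -18) + 320)/(W(q) - 238) = (-7*(1 - 19*(-18)) + 320)/(14 - 238) = (-7*(1 + 342) + 320)/(-224) = (-7*343 + 320)*(-1/224) = (-2401 + 320)*(-1/224) = -2081*(-1/224) = 2081/224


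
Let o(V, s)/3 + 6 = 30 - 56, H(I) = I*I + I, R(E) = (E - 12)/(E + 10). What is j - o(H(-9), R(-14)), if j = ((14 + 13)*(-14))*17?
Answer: -6330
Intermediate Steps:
R(E) = (-12 + E)/(10 + E)
H(I) = I + I² (H(I) = I² + I = I + I²)
o(V, s) = -96 (o(V, s) = -18 + 3*(30 - 56) = -18 + 3*(-26) = -18 - 78 = -96)
j = -6426 (j = (27*(-14))*17 = -378*17 = -6426)
j - o(H(-9), R(-14)) = -6426 - 1*(-96) = -6426 + 96 = -6330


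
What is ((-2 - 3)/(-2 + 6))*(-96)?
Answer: 120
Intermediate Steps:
((-2 - 3)/(-2 + 6))*(-96) = -5/4*(-96) = 120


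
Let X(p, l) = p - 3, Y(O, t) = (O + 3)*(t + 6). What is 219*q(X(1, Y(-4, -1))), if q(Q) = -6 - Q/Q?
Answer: -1533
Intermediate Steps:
Y(O, t) = (3 + O)*(6 + t)
X(p, l) = -3 + p
q(Q) = -7 (q(Q) = -6 - 1*1 = -6 - 1 = -7)
219*q(X(1, Y(-4, -1))) = 219*(-7) = -1533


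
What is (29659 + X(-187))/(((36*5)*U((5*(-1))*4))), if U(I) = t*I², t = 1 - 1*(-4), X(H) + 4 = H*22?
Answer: 25541/360000 ≈ 0.070947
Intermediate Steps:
X(H) = -4 + 22*H (X(H) = -4 + H*22 = -4 + 22*H)
t = 5 (t = 1 + 4 = 5)
U(I) = 5*I²
(29659 + X(-187))/(((36*5)*U((5*(-1))*4))) = (29659 + (-4 + 22*(-187)))/(((36*5)*(5*((5*(-1))*4)²))) = (29659 + (-4 - 4114))/((180*(5*(-5*4)²))) = (29659 - 4118)/((180*(5*(-20)²))) = 25541/((180*(5*400))) = 25541/((180*2000)) = 25541/360000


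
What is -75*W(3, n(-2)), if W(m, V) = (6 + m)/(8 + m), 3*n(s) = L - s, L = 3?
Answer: -675/11 ≈ -61.364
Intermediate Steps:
n(s) = 1 - s/3 (n(s) = (3 - s)/3 = 1 - s/3)
W(m, V) = (6 + m)/(8 + m)
-75*W(3, n(-2)) = -75*(6 + 3)/(8 + 3) = -75*9/11 = -675/11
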